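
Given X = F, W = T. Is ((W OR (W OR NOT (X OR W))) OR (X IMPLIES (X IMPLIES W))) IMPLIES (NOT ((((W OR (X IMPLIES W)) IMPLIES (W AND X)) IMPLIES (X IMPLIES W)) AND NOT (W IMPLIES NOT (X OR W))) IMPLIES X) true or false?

T

Substituting X=F, W=T:
X OR W = F OR T = T
NOT (X OR W) = NOT T = F
W OR NOT (X OR W) = T OR F = T
W OR (W OR NOT (X OR W)) = T OR T = T
X IMPLIES W = F IMPLIES T = T
X IMPLIES (X IMPLIES W) = F IMPLIES T = T
(W OR (W OR NOT (X OR W))) OR (X IMPLIES (X IMPLIES W)) = T OR T = T
X IMPLIES W = F IMPLIES T = T
W OR (X IMPLIES W) = T OR T = T
W AND X = T AND F = F
(W OR (X IMPLIES W)) IMPLIES (W AND X) = T IMPLIES F = F
X IMPLIES W = F IMPLIES T = T
((W OR (X IMPLIES W)) IMPLIES (W AND X)) IMPLIES (X IMPLIES W) = F IMPLIES T = T
X OR W = F OR T = T
NOT (X OR W) = NOT T = F
W IMPLIES NOT (X OR W) = T IMPLIES F = F
NOT (W IMPLIES NOT (X OR W)) = NOT F = T
(((W OR (X IMPLIES W)) IMPLIES (W AND X)) IMPLIES (X IMPLIES W)) AND NOT (W IMPLIES NOT (X OR W)) = T AND T = T
NOT ((((W OR (X IMPLIES W)) IMPLIES (W AND X)) IMPLIES (X IMPLIES W)) AND NOT (W IMPLIES NOT (X OR W))) = NOT T = F
NOT ((((W OR (X IMPLIES W)) IMPLIES (W AND X)) IMPLIES (X IMPLIES W)) AND NOT (W IMPLIES NOT (X OR W))) IMPLIES X = F IMPLIES F = T
((W OR (W OR NOT (X OR W))) OR (X IMPLIES (X IMPLIES W))) IMPLIES (NOT ((((W OR (X IMPLIES W)) IMPLIES (W AND X)) IMPLIES (X IMPLIES W)) AND NOT (W IMPLIES NOT (X OR W))) IMPLIES X) = T IMPLIES T = T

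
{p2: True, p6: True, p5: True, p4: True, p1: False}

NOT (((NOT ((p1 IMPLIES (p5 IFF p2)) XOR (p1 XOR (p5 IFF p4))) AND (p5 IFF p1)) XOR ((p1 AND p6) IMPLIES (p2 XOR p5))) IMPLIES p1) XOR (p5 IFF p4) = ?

False

p5 IFF p2 = True IFF True = True
p1 IMPLIES (p5 IFF p2) = False IMPLIES True = True
p5 IFF p4 = True IFF True = True
p1 XOR (p5 IFF p4) = False XOR True = True
(p1 IMPLIES (p5 IFF p2)) XOR (p1 XOR (p5 IFF p4)) = True XOR True = False
NOT ((p1 IMPLIES (p5 IFF p2)) XOR (p1 XOR (p5 IFF p4))) = NOT False = True
p5 IFF p1 = True IFF False = False
NOT ((p1 IMPLIES (p5 IFF p2)) XOR (p1 XOR (p5 IFF p4))) AND (p5 IFF p1) = True AND False = False
p1 AND p6 = False AND True = False
p2 XOR p5 = True XOR True = False
(p1 AND p6) IMPLIES (p2 XOR p5) = False IMPLIES False = True
(NOT ((p1 IMPLIES (p5 IFF p2)) XOR (p1 XOR (p5 IFF p4))) AND (p5 IFF p1)) XOR ((p1 AND p6) IMPLIES (p2 XOR p5)) = False XOR True = True
((NOT ((p1 IMPLIES (p5 IFF p2)) XOR (p1 XOR (p5 IFF p4))) AND (p5 IFF p1)) XOR ((p1 AND p6) IMPLIES (p2 XOR p5))) IMPLIES p1 = True IMPLIES False = False
NOT (((NOT ((p1 IMPLIES (p5 IFF p2)) XOR (p1 XOR (p5 IFF p4))) AND (p5 IFF p1)) XOR ((p1 AND p6) IMPLIES (p2 XOR p5))) IMPLIES p1) = NOT False = True
p5 IFF p4 = True IFF True = True
NOT (((NOT ((p1 IMPLIES (p5 IFF p2)) XOR (p1 XOR (p5 IFF p4))) AND (p5 IFF p1)) XOR ((p1 AND p6) IMPLIES (p2 XOR p5))) IMPLIES p1) XOR (p5 IFF p4) = True XOR True = False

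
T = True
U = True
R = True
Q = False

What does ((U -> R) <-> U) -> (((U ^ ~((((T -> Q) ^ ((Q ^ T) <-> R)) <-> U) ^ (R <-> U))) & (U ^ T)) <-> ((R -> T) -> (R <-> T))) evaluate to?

False

Substituting T=True, U=True, R=True, Q=False:
U -> R = True -> True = True
(U -> R) <-> U = True <-> True = True
T -> Q = True -> False = False
Q ^ T = False ^ True = True
(Q ^ T) <-> R = True <-> True = True
(T -> Q) ^ ((Q ^ T) <-> R) = False ^ True = True
((T -> Q) ^ ((Q ^ T) <-> R)) <-> U = True <-> True = True
R <-> U = True <-> True = True
(((T -> Q) ^ ((Q ^ T) <-> R)) <-> U) ^ (R <-> U) = True ^ True = False
~((((T -> Q) ^ ((Q ^ T) <-> R)) <-> U) ^ (R <-> U)) = ~False = True
U ^ ~((((T -> Q) ^ ((Q ^ T) <-> R)) <-> U) ^ (R <-> U)) = True ^ True = False
U ^ T = True ^ True = False
(U ^ ~((((T -> Q) ^ ((Q ^ T) <-> R)) <-> U) ^ (R <-> U))) & (U ^ T) = False & False = False
R -> T = True -> True = True
R <-> T = True <-> True = True
(R -> T) -> (R <-> T) = True -> True = True
((U ^ ~((((T -> Q) ^ ((Q ^ T) <-> R)) <-> U) ^ (R <-> U))) & (U ^ T)) <-> ((R -> T) -> (R <-> T)) = False <-> True = False
((U -> R) <-> U) -> (((U ^ ~((((T -> Q) ^ ((Q ^ T) <-> R)) <-> U) ^ (R <-> U))) & (U ^ T)) <-> ((R -> T) -> (R <-> T))) = True -> False = False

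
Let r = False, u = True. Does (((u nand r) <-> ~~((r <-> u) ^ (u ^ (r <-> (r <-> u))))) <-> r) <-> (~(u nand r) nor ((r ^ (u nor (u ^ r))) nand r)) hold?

False

u nand r = True nand False = True
r <-> u = False <-> True = False
r <-> u = False <-> True = False
r <-> (r <-> u) = False <-> False = True
u ^ (r <-> (r <-> u)) = True ^ True = False
(r <-> u) ^ (u ^ (r <-> (r <-> u))) = False ^ False = False
~((r <-> u) ^ (u ^ (r <-> (r <-> u)))) = ~False = True
~~((r <-> u) ^ (u ^ (r <-> (r <-> u)))) = ~True = False
(u nand r) <-> ~~((r <-> u) ^ (u ^ (r <-> (r <-> u)))) = True <-> False = False
((u nand r) <-> ~~((r <-> u) ^ (u ^ (r <-> (r <-> u))))) <-> r = False <-> False = True
u nand r = True nand False = True
~(u nand r) = ~True = False
u ^ r = True ^ False = True
u nor (u ^ r) = True nor True = False
r ^ (u nor (u ^ r)) = False ^ False = False
(r ^ (u nor (u ^ r))) nand r = False nand False = True
~(u nand r) nor ((r ^ (u nor (u ^ r))) nand r) = False nor True = False
(((u nand r) <-> ~~((r <-> u) ^ (u ^ (r <-> (r <-> u))))) <-> r) <-> (~(u nand r) nor ((r ^ (u nor (u ^ r))) nand r)) = True <-> False = False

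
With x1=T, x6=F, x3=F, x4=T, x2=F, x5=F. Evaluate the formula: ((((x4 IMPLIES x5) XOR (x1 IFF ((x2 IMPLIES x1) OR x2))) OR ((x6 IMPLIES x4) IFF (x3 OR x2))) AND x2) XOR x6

F

x4 IMPLIES x5 = T IMPLIES F = F
x2 IMPLIES x1 = F IMPLIES T = T
(x2 IMPLIES x1) OR x2 = T OR F = T
x1 IFF ((x2 IMPLIES x1) OR x2) = T IFF T = T
(x4 IMPLIES x5) XOR (x1 IFF ((x2 IMPLIES x1) OR x2)) = F XOR T = T
x6 IMPLIES x4 = F IMPLIES T = T
x3 OR x2 = F OR F = F
(x6 IMPLIES x4) IFF (x3 OR x2) = T IFF F = F
((x4 IMPLIES x5) XOR (x1 IFF ((x2 IMPLIES x1) OR x2))) OR ((x6 IMPLIES x4) IFF (x3 OR x2)) = T OR F = T
(((x4 IMPLIES x5) XOR (x1 IFF ((x2 IMPLIES x1) OR x2))) OR ((x6 IMPLIES x4) IFF (x3 OR x2))) AND x2 = T AND F = F
((((x4 IMPLIES x5) XOR (x1 IFF ((x2 IMPLIES x1) OR x2))) OR ((x6 IMPLIES x4) IFF (x3 OR x2))) AND x2) XOR x6 = F XOR F = F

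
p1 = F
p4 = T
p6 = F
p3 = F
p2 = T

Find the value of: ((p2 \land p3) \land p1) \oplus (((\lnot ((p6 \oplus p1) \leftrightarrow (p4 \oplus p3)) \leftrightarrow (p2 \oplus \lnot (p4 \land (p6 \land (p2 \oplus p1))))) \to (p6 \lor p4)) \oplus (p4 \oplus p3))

Substituting p1=F, p4=T, p6=F, p3=F, p2=T:
p2 \land p3 = T \land F = F
(p2 \land p3) \land p1 = F \land F = F
p6 \oplus p1 = F \oplus F = F
p4 \oplus p3 = T \oplus F = T
(p6 \oplus p1) \leftrightarrow (p4 \oplus p3) = F \leftrightarrow T = F
\lnot ((p6 \oplus p1) \leftrightarrow (p4 \oplus p3)) = \lnot F = T
p2 \oplus p1 = T \oplus F = T
p6 \land (p2 \oplus p1) = F \land T = F
p4 \land (p6 \land (p2 \oplus p1)) = T \land F = F
\lnot (p4 \land (p6 \land (p2 \oplus p1))) = \lnot F = T
p2 \oplus \lnot (p4 \land (p6 \land (p2 \oplus p1))) = T \oplus T = F
\lnot ((p6 \oplus p1) \leftrightarrow (p4 \oplus p3)) \leftrightarrow (p2 \oplus \lnot (p4 \land (p6 \land (p2 \oplus p1)))) = T \leftrightarrow F = F
p6 \lor p4 = F \lor T = T
(\lnot ((p6 \oplus p1) \leftrightarrow (p4 \oplus p3)) \leftrightarrow (p2 \oplus \lnot (p4 \land (p6 \land (p2 \oplus p1))))) \to (p6 \lor p4) = F \to T = T
p4 \oplus p3 = T \oplus F = T
((\lnot ((p6 \oplus p1) \leftrightarrow (p4 \oplus p3)) \leftrightarrow (p2 \oplus \lnot (p4 \land (p6 \land (p2 \oplus p1))))) \to (p6 \lor p4)) \oplus (p4 \oplus p3) = T \oplus T = F
((p2 \land p3) \land p1) \oplus (((\lnot ((p6 \oplus p1) \leftrightarrow (p4 \oplus p3)) \leftrightarrow (p2 \oplus \lnot (p4 \land (p6 \land (p2 \oplus p1))))) \to (p6 \lor p4)) \oplus (p4 \oplus p3)) = F \oplus F = F

F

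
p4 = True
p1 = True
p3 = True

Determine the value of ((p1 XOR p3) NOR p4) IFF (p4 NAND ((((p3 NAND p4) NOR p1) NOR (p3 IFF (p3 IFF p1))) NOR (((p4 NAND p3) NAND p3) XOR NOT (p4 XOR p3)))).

True

p1 XOR p3 = True XOR True = False
(p1 XOR p3) NOR p4 = False NOR True = False
p3 NAND p4 = True NAND True = False
(p3 NAND p4) NOR p1 = False NOR True = False
p3 IFF p1 = True IFF True = True
p3 IFF (p3 IFF p1) = True IFF True = True
((p3 NAND p4) NOR p1) NOR (p3 IFF (p3 IFF p1)) = False NOR True = False
p4 NAND p3 = True NAND True = False
(p4 NAND p3) NAND p3 = False NAND True = True
p4 XOR p3 = True XOR True = False
NOT (p4 XOR p3) = NOT False = True
((p4 NAND p3) NAND p3) XOR NOT (p4 XOR p3) = True XOR True = False
(((p3 NAND p4) NOR p1) NOR (p3 IFF (p3 IFF p1))) NOR (((p4 NAND p3) NAND p3) XOR NOT (p4 XOR p3)) = False NOR False = True
p4 NAND ((((p3 NAND p4) NOR p1) NOR (p3 IFF (p3 IFF p1))) NOR (((p4 NAND p3) NAND p3) XOR NOT (p4 XOR p3))) = True NAND True = False
((p1 XOR p3) NOR p4) IFF (p4 NAND ((((p3 NAND p4) NOR p1) NOR (p3 IFF (p3 IFF p1))) NOR (((p4 NAND p3) NAND p3) XOR NOT (p4 XOR p3)))) = False IFF False = True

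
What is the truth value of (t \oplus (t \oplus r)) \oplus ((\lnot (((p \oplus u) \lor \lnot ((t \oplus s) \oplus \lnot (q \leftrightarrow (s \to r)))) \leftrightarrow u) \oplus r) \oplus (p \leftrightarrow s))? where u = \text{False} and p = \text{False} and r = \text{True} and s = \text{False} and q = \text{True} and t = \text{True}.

\text{True}

Substituting u=\text{False}, p=\text{False}, r=\text{True}, s=\text{False}, q=\text{True}, t=\text{True}:
t \oplus r = \text{True} \oplus \text{True} = \text{False}
t \oplus (t \oplus r) = \text{True} \oplus \text{False} = \text{True}
p \oplus u = \text{False} \oplus \text{False} = \text{False}
t \oplus s = \text{True} \oplus \text{False} = \text{True}
s \to r = \text{False} \to \text{True} = \text{True}
q \leftrightarrow (s \to r) = \text{True} \leftrightarrow \text{True} = \text{True}
\lnot (q \leftrightarrow (s \to r)) = \lnot \text{True} = \text{False}
(t \oplus s) \oplus \lnot (q \leftrightarrow (s \to r)) = \text{True} \oplus \text{False} = \text{True}
\lnot ((t \oplus s) \oplus \lnot (q \leftrightarrow (s \to r))) = \lnot \text{True} = \text{False}
(p \oplus u) \lor \lnot ((t \oplus s) \oplus \lnot (q \leftrightarrow (s \to r))) = \text{False} \lor \text{False} = \text{False}
((p \oplus u) \lor \lnot ((t \oplus s) \oplus \lnot (q \leftrightarrow (s \to r)))) \leftrightarrow u = \text{False} \leftrightarrow \text{False} = \text{True}
\lnot (((p \oplus u) \lor \lnot ((t \oplus s) \oplus \lnot (q \leftrightarrow (s \to r)))) \leftrightarrow u) = \lnot \text{True} = \text{False}
\lnot (((p \oplus u) \lor \lnot ((t \oplus s) \oplus \lnot (q \leftrightarrow (s \to r)))) \leftrightarrow u) \oplus r = \text{False} \oplus \text{True} = \text{True}
p \leftrightarrow s = \text{False} \leftrightarrow \text{False} = \text{True}
(\lnot (((p \oplus u) \lor \lnot ((t \oplus s) \oplus \lnot (q \leftrightarrow (s \to r)))) \leftrightarrow u) \oplus r) \oplus (p \leftrightarrow s) = \text{True} \oplus \text{True} = \text{False}
(t \oplus (t \oplus r)) \oplus ((\lnot (((p \oplus u) \lor \lnot ((t \oplus s) \oplus \lnot (q \leftrightarrow (s \to r)))) \leftrightarrow u) \oplus r) \oplus (p \leftrightarrow s)) = \text{True} \oplus \text{False} = \text{True}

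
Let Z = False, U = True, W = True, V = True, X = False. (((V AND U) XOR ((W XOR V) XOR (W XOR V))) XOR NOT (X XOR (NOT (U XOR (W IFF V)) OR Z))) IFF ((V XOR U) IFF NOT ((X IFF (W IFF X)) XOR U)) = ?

False

Substituting Z=False, U=True, W=True, V=True, X=False:
V AND U = True AND True = True
W XOR V = True XOR True = False
W XOR V = True XOR True = False
(W XOR V) XOR (W XOR V) = False XOR False = False
(V AND U) XOR ((W XOR V) XOR (W XOR V)) = True XOR False = True
W IFF V = True IFF True = True
U XOR (W IFF V) = True XOR True = False
NOT (U XOR (W IFF V)) = NOT False = True
NOT (U XOR (W IFF V)) OR Z = True OR False = True
X XOR (NOT (U XOR (W IFF V)) OR Z) = False XOR True = True
NOT (X XOR (NOT (U XOR (W IFF V)) OR Z)) = NOT True = False
((V AND U) XOR ((W XOR V) XOR (W XOR V))) XOR NOT (X XOR (NOT (U XOR (W IFF V)) OR Z)) = True XOR False = True
V XOR U = True XOR True = False
W IFF X = True IFF False = False
X IFF (W IFF X) = False IFF False = True
(X IFF (W IFF X)) XOR U = True XOR True = False
NOT ((X IFF (W IFF X)) XOR U) = NOT False = True
(V XOR U) IFF NOT ((X IFF (W IFF X)) XOR U) = False IFF True = False
(((V AND U) XOR ((W XOR V) XOR (W XOR V))) XOR NOT (X XOR (NOT (U XOR (W IFF V)) OR Z))) IFF ((V XOR U) IFF NOT ((X IFF (W IFF X)) XOR U)) = True IFF False = False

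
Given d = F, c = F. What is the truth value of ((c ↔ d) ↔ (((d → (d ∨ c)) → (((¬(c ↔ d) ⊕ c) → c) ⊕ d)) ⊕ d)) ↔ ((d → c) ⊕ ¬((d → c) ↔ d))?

F

c ↔ d = F ↔ F = T
d ∨ c = F ∨ F = F
d → (d ∨ c) = F → F = T
c ↔ d = F ↔ F = T
¬(c ↔ d) = ¬T = F
¬(c ↔ d) ⊕ c = F ⊕ F = F
(¬(c ↔ d) ⊕ c) → c = F → F = T
((¬(c ↔ d) ⊕ c) → c) ⊕ d = T ⊕ F = T
(d → (d ∨ c)) → (((¬(c ↔ d) ⊕ c) → c) ⊕ d) = T → T = T
((d → (d ∨ c)) → (((¬(c ↔ d) ⊕ c) → c) ⊕ d)) ⊕ d = T ⊕ F = T
(c ↔ d) ↔ (((d → (d ∨ c)) → (((¬(c ↔ d) ⊕ c) → c) ⊕ d)) ⊕ d) = T ↔ T = T
d → c = F → F = T
d → c = F → F = T
(d → c) ↔ d = T ↔ F = F
¬((d → c) ↔ d) = ¬F = T
(d → c) ⊕ ¬((d → c) ↔ d) = T ⊕ T = F
((c ↔ d) ↔ (((d → (d ∨ c)) → (((¬(c ↔ d) ⊕ c) → c) ⊕ d)) ⊕ d)) ↔ ((d → c) ⊕ ¬((d → c) ↔ d)) = T ↔ F = F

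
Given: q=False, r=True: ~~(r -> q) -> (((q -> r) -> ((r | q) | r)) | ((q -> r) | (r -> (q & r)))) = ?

True

Substituting q=False, r=True:
r -> q = True -> False = False
~(r -> q) = ~False = True
~~(r -> q) = ~True = False
q -> r = False -> True = True
r | q = True | False = True
(r | q) | r = True | True = True
(q -> r) -> ((r | q) | r) = True -> True = True
q -> r = False -> True = True
q & r = False & True = False
r -> (q & r) = True -> False = False
(q -> r) | (r -> (q & r)) = True | False = True
((q -> r) -> ((r | q) | r)) | ((q -> r) | (r -> (q & r))) = True | True = True
~~(r -> q) -> (((q -> r) -> ((r | q) | r)) | ((q -> r) | (r -> (q & r)))) = False -> True = True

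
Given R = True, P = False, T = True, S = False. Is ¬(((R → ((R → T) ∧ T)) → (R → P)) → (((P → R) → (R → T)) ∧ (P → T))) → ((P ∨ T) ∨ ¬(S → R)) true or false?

R → T = True → True = True
(R → T) ∧ T = True ∧ True = True
R → ((R → T) ∧ T) = True → True = True
R → P = True → False = False
(R → ((R → T) ∧ T)) → (R → P) = True → False = False
P → R = False → True = True
R → T = True → True = True
(P → R) → (R → T) = True → True = True
P → T = False → True = True
((P → R) → (R → T)) ∧ (P → T) = True ∧ True = True
((R → ((R → T) ∧ T)) → (R → P)) → (((P → R) → (R → T)) ∧ (P → T)) = False → True = True
¬(((R → ((R → T) ∧ T)) → (R → P)) → (((P → R) → (R → T)) ∧ (P → T))) = ¬True = False
P ∨ T = False ∨ True = True
S → R = False → True = True
¬(S → R) = ¬True = False
(P ∨ T) ∨ ¬(S → R) = True ∨ False = True
¬(((R → ((R → T) ∧ T)) → (R → P)) → (((P → R) → (R → T)) ∧ (P → T))) → ((P ∨ T) ∨ ¬(S → R)) = False → True = True

True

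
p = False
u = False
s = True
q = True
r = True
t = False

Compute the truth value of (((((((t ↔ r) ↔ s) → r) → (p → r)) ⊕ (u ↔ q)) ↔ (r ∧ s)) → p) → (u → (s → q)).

t ↔ r = False ↔ True = False
(t ↔ r) ↔ s = False ↔ True = False
((t ↔ r) ↔ s) → r = False → True = True
p → r = False → True = True
(((t ↔ r) ↔ s) → r) → (p → r) = True → True = True
u ↔ q = False ↔ True = False
((((t ↔ r) ↔ s) → r) → (p → r)) ⊕ (u ↔ q) = True ⊕ False = True
r ∧ s = True ∧ True = True
(((((t ↔ r) ↔ s) → r) → (p → r)) ⊕ (u ↔ q)) ↔ (r ∧ s) = True ↔ True = True
((((((t ↔ r) ↔ s) → r) → (p → r)) ⊕ (u ↔ q)) ↔ (r ∧ s)) → p = True → False = False
s → q = True → True = True
u → (s → q) = False → True = True
(((((((t ↔ r) ↔ s) → r) → (p → r)) ⊕ (u ↔ q)) ↔ (r ∧ s)) → p) → (u → (s → q)) = False → True = True

True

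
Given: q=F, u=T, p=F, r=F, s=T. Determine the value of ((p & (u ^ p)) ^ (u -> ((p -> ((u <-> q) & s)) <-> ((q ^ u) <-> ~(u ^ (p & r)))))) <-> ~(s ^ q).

u ^ p = T ^ F = T
p & (u ^ p) = F & T = F
u <-> q = T <-> F = F
(u <-> q) & s = F & T = F
p -> ((u <-> q) & s) = F -> F = T
q ^ u = F ^ T = T
p & r = F & F = F
u ^ (p & r) = T ^ F = T
~(u ^ (p & r)) = ~T = F
(q ^ u) <-> ~(u ^ (p & r)) = T <-> F = F
(p -> ((u <-> q) & s)) <-> ((q ^ u) <-> ~(u ^ (p & r))) = T <-> F = F
u -> ((p -> ((u <-> q) & s)) <-> ((q ^ u) <-> ~(u ^ (p & r)))) = T -> F = F
(p & (u ^ p)) ^ (u -> ((p -> ((u <-> q) & s)) <-> ((q ^ u) <-> ~(u ^ (p & r))))) = F ^ F = F
s ^ q = T ^ F = T
~(s ^ q) = ~T = F
((p & (u ^ p)) ^ (u -> ((p -> ((u <-> q) & s)) <-> ((q ^ u) <-> ~(u ^ (p & r)))))) <-> ~(s ^ q) = F <-> F = T

T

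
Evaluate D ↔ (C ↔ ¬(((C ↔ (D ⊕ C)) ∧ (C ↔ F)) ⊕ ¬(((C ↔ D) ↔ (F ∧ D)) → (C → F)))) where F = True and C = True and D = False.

D ⊕ C = False ⊕ True = True
C ↔ (D ⊕ C) = True ↔ True = True
C ↔ F = True ↔ True = True
(C ↔ (D ⊕ C)) ∧ (C ↔ F) = True ∧ True = True
C ↔ D = True ↔ False = False
F ∧ D = True ∧ False = False
(C ↔ D) ↔ (F ∧ D) = False ↔ False = True
C → F = True → True = True
((C ↔ D) ↔ (F ∧ D)) → (C → F) = True → True = True
¬(((C ↔ D) ↔ (F ∧ D)) → (C → F)) = ¬True = False
((C ↔ (D ⊕ C)) ∧ (C ↔ F)) ⊕ ¬(((C ↔ D) ↔ (F ∧ D)) → (C → F)) = True ⊕ False = True
¬(((C ↔ (D ⊕ C)) ∧ (C ↔ F)) ⊕ ¬(((C ↔ D) ↔ (F ∧ D)) → (C → F))) = ¬True = False
C ↔ ¬(((C ↔ (D ⊕ C)) ∧ (C ↔ F)) ⊕ ¬(((C ↔ D) ↔ (F ∧ D)) → (C → F))) = True ↔ False = False
D ↔ (C ↔ ¬(((C ↔ (D ⊕ C)) ∧ (C ↔ F)) ⊕ ¬(((C ↔ D) ↔ (F ∧ D)) → (C → F)))) = False ↔ False = True

True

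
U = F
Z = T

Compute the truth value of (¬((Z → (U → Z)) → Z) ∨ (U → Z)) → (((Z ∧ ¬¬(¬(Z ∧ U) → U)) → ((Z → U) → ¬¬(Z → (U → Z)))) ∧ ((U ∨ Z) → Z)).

T

Substituting U=F, Z=T:
U → Z = F → T = T
Z → (U → Z) = T → T = T
(Z → (U → Z)) → Z = T → T = T
¬((Z → (U → Z)) → Z) = ¬T = F
U → Z = F → T = T
¬((Z → (U → Z)) → Z) ∨ (U → Z) = F ∨ T = T
Z ∧ U = T ∧ F = F
¬(Z ∧ U) = ¬F = T
¬(Z ∧ U) → U = T → F = F
¬(¬(Z ∧ U) → U) = ¬F = T
¬¬(¬(Z ∧ U) → U) = ¬T = F
Z ∧ ¬¬(¬(Z ∧ U) → U) = T ∧ F = F
Z → U = T → F = F
U → Z = F → T = T
Z → (U → Z) = T → T = T
¬(Z → (U → Z)) = ¬T = F
¬¬(Z → (U → Z)) = ¬F = T
(Z → U) → ¬¬(Z → (U → Z)) = F → T = T
(Z ∧ ¬¬(¬(Z ∧ U) → U)) → ((Z → U) → ¬¬(Z → (U → Z))) = F → T = T
U ∨ Z = F ∨ T = T
(U ∨ Z) → Z = T → T = T
((Z ∧ ¬¬(¬(Z ∧ U) → U)) → ((Z → U) → ¬¬(Z → (U → Z)))) ∧ ((U ∨ Z) → Z) = T ∧ T = T
(¬((Z → (U → Z)) → Z) ∨ (U → Z)) → (((Z ∧ ¬¬(¬(Z ∧ U) → U)) → ((Z → U) → ¬¬(Z → (U → Z)))) ∧ ((U ∨ Z) → Z)) = T → T = T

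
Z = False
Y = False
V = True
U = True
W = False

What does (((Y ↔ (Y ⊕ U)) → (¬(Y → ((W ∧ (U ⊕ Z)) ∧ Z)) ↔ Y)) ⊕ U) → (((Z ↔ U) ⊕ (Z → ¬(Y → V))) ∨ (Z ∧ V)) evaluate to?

Y ⊕ U = False ⊕ True = True
Y ↔ (Y ⊕ U) = False ↔ True = False
U ⊕ Z = True ⊕ False = True
W ∧ (U ⊕ Z) = False ∧ True = False
(W ∧ (U ⊕ Z)) ∧ Z = False ∧ False = False
Y → ((W ∧ (U ⊕ Z)) ∧ Z) = False → False = True
¬(Y → ((W ∧ (U ⊕ Z)) ∧ Z)) = ¬True = False
¬(Y → ((W ∧ (U ⊕ Z)) ∧ Z)) ↔ Y = False ↔ False = True
(Y ↔ (Y ⊕ U)) → (¬(Y → ((W ∧ (U ⊕ Z)) ∧ Z)) ↔ Y) = False → True = True
((Y ↔ (Y ⊕ U)) → (¬(Y → ((W ∧ (U ⊕ Z)) ∧ Z)) ↔ Y)) ⊕ U = True ⊕ True = False
Z ↔ U = False ↔ True = False
Y → V = False → True = True
¬(Y → V) = ¬True = False
Z → ¬(Y → V) = False → False = True
(Z ↔ U) ⊕ (Z → ¬(Y → V)) = False ⊕ True = True
Z ∧ V = False ∧ True = False
((Z ↔ U) ⊕ (Z → ¬(Y → V))) ∨ (Z ∧ V) = True ∨ False = True
(((Y ↔ (Y ⊕ U)) → (¬(Y → ((W ∧ (U ⊕ Z)) ∧ Z)) ↔ Y)) ⊕ U) → (((Z ↔ U) ⊕ (Z → ¬(Y → V))) ∨ (Z ∧ V)) = False → True = True

True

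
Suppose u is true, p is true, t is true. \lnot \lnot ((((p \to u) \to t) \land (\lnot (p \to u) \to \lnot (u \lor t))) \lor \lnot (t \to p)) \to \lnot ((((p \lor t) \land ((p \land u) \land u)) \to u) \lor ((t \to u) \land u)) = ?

p \to u = \text{True} \to \text{True} = \text{True}
(p \to u) \to t = \text{True} \to \text{True} = \text{True}
p \to u = \text{True} \to \text{True} = \text{True}
\lnot (p \to u) = \lnot \text{True} = \text{False}
u \lor t = \text{True} \lor \text{True} = \text{True}
\lnot (u \lor t) = \lnot \text{True} = \text{False}
\lnot (p \to u) \to \lnot (u \lor t) = \text{False} \to \text{False} = \text{True}
((p \to u) \to t) \land (\lnot (p \to u) \to \lnot (u \lor t)) = \text{True} \land \text{True} = \text{True}
t \to p = \text{True} \to \text{True} = \text{True}
\lnot (t \to p) = \lnot \text{True} = \text{False}
(((p \to u) \to t) \land (\lnot (p \to u) \to \lnot (u \lor t))) \lor \lnot (t \to p) = \text{True} \lor \text{False} = \text{True}
\lnot ((((p \to u) \to t) \land (\lnot (p \to u) \to \lnot (u \lor t))) \lor \lnot (t \to p)) = \lnot \text{True} = \text{False}
\lnot \lnot ((((p \to u) \to t) \land (\lnot (p \to u) \to \lnot (u \lor t))) \lor \lnot (t \to p)) = \lnot \text{False} = \text{True}
p \lor t = \text{True} \lor \text{True} = \text{True}
p \land u = \text{True} \land \text{True} = \text{True}
(p \land u) \land u = \text{True} \land \text{True} = \text{True}
(p \lor t) \land ((p \land u) \land u) = \text{True} \land \text{True} = \text{True}
((p \lor t) \land ((p \land u) \land u)) \to u = \text{True} \to \text{True} = \text{True}
t \to u = \text{True} \to \text{True} = \text{True}
(t \to u) \land u = \text{True} \land \text{True} = \text{True}
(((p \lor t) \land ((p \land u) \land u)) \to u) \lor ((t \to u) \land u) = \text{True} \lor \text{True} = \text{True}
\lnot ((((p \lor t) \land ((p \land u) \land u)) \to u) \lor ((t \to u) \land u)) = \lnot \text{True} = \text{False}
\lnot \lnot ((((p \to u) \to t) \land (\lnot (p \to u) \to \lnot (u \lor t))) \lor \lnot (t \to p)) \to \lnot ((((p \lor t) \land ((p \land u) \land u)) \to u) \lor ((t \to u) \land u)) = \text{True} \to \text{False} = \text{False}

\text{False}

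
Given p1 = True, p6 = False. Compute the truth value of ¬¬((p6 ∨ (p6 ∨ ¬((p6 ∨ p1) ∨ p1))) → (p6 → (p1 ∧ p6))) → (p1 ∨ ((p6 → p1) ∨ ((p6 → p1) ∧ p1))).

p6 ∨ p1 = False ∨ True = True
(p6 ∨ p1) ∨ p1 = True ∨ True = True
¬((p6 ∨ p1) ∨ p1) = ¬True = False
p6 ∨ ¬((p6 ∨ p1) ∨ p1) = False ∨ False = False
p6 ∨ (p6 ∨ ¬((p6 ∨ p1) ∨ p1)) = False ∨ False = False
p1 ∧ p6 = True ∧ False = False
p6 → (p1 ∧ p6) = False → False = True
(p6 ∨ (p6 ∨ ¬((p6 ∨ p1) ∨ p1))) → (p6 → (p1 ∧ p6)) = False → True = True
¬((p6 ∨ (p6 ∨ ¬((p6 ∨ p1) ∨ p1))) → (p6 → (p1 ∧ p6))) = ¬True = False
¬¬((p6 ∨ (p6 ∨ ¬((p6 ∨ p1) ∨ p1))) → (p6 → (p1 ∧ p6))) = ¬False = True
p6 → p1 = False → True = True
p6 → p1 = False → True = True
(p6 → p1) ∧ p1 = True ∧ True = True
(p6 → p1) ∨ ((p6 → p1) ∧ p1) = True ∨ True = True
p1 ∨ ((p6 → p1) ∨ ((p6 → p1) ∧ p1)) = True ∨ True = True
¬¬((p6 ∨ (p6 ∨ ¬((p6 ∨ p1) ∨ p1))) → (p6 → (p1 ∧ p6))) → (p1 ∨ ((p6 → p1) ∨ ((p6 → p1) ∧ p1))) = True → True = True

True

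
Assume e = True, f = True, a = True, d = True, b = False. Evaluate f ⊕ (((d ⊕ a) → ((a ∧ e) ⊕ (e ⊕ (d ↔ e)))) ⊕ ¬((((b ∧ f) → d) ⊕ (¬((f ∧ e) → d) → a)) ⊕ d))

Substituting e=True, f=True, a=True, d=True, b=False:
d ⊕ a = True ⊕ True = False
a ∧ e = True ∧ True = True
d ↔ e = True ↔ True = True
e ⊕ (d ↔ e) = True ⊕ True = False
(a ∧ e) ⊕ (e ⊕ (d ↔ e)) = True ⊕ False = True
(d ⊕ a) → ((a ∧ e) ⊕ (e ⊕ (d ↔ e))) = False → True = True
b ∧ f = False ∧ True = False
(b ∧ f) → d = False → True = True
f ∧ e = True ∧ True = True
(f ∧ e) → d = True → True = True
¬((f ∧ e) → d) = ¬True = False
¬((f ∧ e) → d) → a = False → True = True
((b ∧ f) → d) ⊕ (¬((f ∧ e) → d) → a) = True ⊕ True = False
(((b ∧ f) → d) ⊕ (¬((f ∧ e) → d) → a)) ⊕ d = False ⊕ True = True
¬((((b ∧ f) → d) ⊕ (¬((f ∧ e) → d) → a)) ⊕ d) = ¬True = False
((d ⊕ a) → ((a ∧ e) ⊕ (e ⊕ (d ↔ e)))) ⊕ ¬((((b ∧ f) → d) ⊕ (¬((f ∧ e) → d) → a)) ⊕ d) = True ⊕ False = True
f ⊕ (((d ⊕ a) → ((a ∧ e) ⊕ (e ⊕ (d ↔ e)))) ⊕ ¬((((b ∧ f) → d) ⊕ (¬((f ∧ e) → d) → a)) ⊕ d)) = True ⊕ True = False

False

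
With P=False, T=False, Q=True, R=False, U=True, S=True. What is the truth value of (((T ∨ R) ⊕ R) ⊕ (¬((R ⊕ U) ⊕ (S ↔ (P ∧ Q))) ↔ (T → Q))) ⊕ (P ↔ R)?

T ∨ R = False ∨ False = False
(T ∨ R) ⊕ R = False ⊕ False = False
R ⊕ U = False ⊕ True = True
P ∧ Q = False ∧ True = False
S ↔ (P ∧ Q) = True ↔ False = False
(R ⊕ U) ⊕ (S ↔ (P ∧ Q)) = True ⊕ False = True
¬((R ⊕ U) ⊕ (S ↔ (P ∧ Q))) = ¬True = False
T → Q = False → True = True
¬((R ⊕ U) ⊕ (S ↔ (P ∧ Q))) ↔ (T → Q) = False ↔ True = False
((T ∨ R) ⊕ R) ⊕ (¬((R ⊕ U) ⊕ (S ↔ (P ∧ Q))) ↔ (T → Q)) = False ⊕ False = False
P ↔ R = False ↔ False = True
(((T ∨ R) ⊕ R) ⊕ (¬((R ⊕ U) ⊕ (S ↔ (P ∧ Q))) ↔ (T → Q))) ⊕ (P ↔ R) = False ⊕ True = True

True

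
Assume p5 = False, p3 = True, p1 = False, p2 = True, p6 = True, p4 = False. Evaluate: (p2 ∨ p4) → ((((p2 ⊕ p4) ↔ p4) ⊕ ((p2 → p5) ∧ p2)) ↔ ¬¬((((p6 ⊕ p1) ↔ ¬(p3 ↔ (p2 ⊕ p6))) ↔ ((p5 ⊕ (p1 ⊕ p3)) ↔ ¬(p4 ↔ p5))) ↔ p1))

False

Substituting p5=False, p3=True, p1=False, p2=True, p6=True, p4=False:
p2 ∨ p4 = True ∨ False = True
p2 ⊕ p4 = True ⊕ False = True
(p2 ⊕ p4) ↔ p4 = True ↔ False = False
p2 → p5 = True → False = False
(p2 → p5) ∧ p2 = False ∧ True = False
((p2 ⊕ p4) ↔ p4) ⊕ ((p2 → p5) ∧ p2) = False ⊕ False = False
p6 ⊕ p1 = True ⊕ False = True
p2 ⊕ p6 = True ⊕ True = False
p3 ↔ (p2 ⊕ p6) = True ↔ False = False
¬(p3 ↔ (p2 ⊕ p6)) = ¬False = True
(p6 ⊕ p1) ↔ ¬(p3 ↔ (p2 ⊕ p6)) = True ↔ True = True
p1 ⊕ p3 = False ⊕ True = True
p5 ⊕ (p1 ⊕ p3) = False ⊕ True = True
p4 ↔ p5 = False ↔ False = True
¬(p4 ↔ p5) = ¬True = False
(p5 ⊕ (p1 ⊕ p3)) ↔ ¬(p4 ↔ p5) = True ↔ False = False
((p6 ⊕ p1) ↔ ¬(p3 ↔ (p2 ⊕ p6))) ↔ ((p5 ⊕ (p1 ⊕ p3)) ↔ ¬(p4 ↔ p5)) = True ↔ False = False
(((p6 ⊕ p1) ↔ ¬(p3 ↔ (p2 ⊕ p6))) ↔ ((p5 ⊕ (p1 ⊕ p3)) ↔ ¬(p4 ↔ p5))) ↔ p1 = False ↔ False = True
¬((((p6 ⊕ p1) ↔ ¬(p3 ↔ (p2 ⊕ p6))) ↔ ((p5 ⊕ (p1 ⊕ p3)) ↔ ¬(p4 ↔ p5))) ↔ p1) = ¬True = False
¬¬((((p6 ⊕ p1) ↔ ¬(p3 ↔ (p2 ⊕ p6))) ↔ ((p5 ⊕ (p1 ⊕ p3)) ↔ ¬(p4 ↔ p5))) ↔ p1) = ¬False = True
(((p2 ⊕ p4) ↔ p4) ⊕ ((p2 → p5) ∧ p2)) ↔ ¬¬((((p6 ⊕ p1) ↔ ¬(p3 ↔ (p2 ⊕ p6))) ↔ ((p5 ⊕ (p1 ⊕ p3)) ↔ ¬(p4 ↔ p5))) ↔ p1) = False ↔ True = False
(p2 ∨ p4) → ((((p2 ⊕ p4) ↔ p4) ⊕ ((p2 → p5) ∧ p2)) ↔ ¬¬((((p6 ⊕ p1) ↔ ¬(p3 ↔ (p2 ⊕ p6))) ↔ ((p5 ⊕ (p1 ⊕ p3)) ↔ ¬(p4 ↔ p5))) ↔ p1)) = True → False = False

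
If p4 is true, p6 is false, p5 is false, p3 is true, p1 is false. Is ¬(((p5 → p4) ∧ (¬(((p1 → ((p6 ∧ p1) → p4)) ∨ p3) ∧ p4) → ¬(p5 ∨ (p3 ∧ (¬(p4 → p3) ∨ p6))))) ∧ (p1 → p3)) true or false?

F

Substituting p4=T, p6=F, p5=F, p3=T, p1=F:
p5 → p4 = F → T = T
p6 ∧ p1 = F ∧ F = F
(p6 ∧ p1) → p4 = F → T = T
p1 → ((p6 ∧ p1) → p4) = F → T = T
(p1 → ((p6 ∧ p1) → p4)) ∨ p3 = T ∨ T = T
((p1 → ((p6 ∧ p1) → p4)) ∨ p3) ∧ p4 = T ∧ T = T
¬(((p1 → ((p6 ∧ p1) → p4)) ∨ p3) ∧ p4) = ¬T = F
p4 → p3 = T → T = T
¬(p4 → p3) = ¬T = F
¬(p4 → p3) ∨ p6 = F ∨ F = F
p3 ∧ (¬(p4 → p3) ∨ p6) = T ∧ F = F
p5 ∨ (p3 ∧ (¬(p4 → p3) ∨ p6)) = F ∨ F = F
¬(p5 ∨ (p3 ∧ (¬(p4 → p3) ∨ p6))) = ¬F = T
¬(((p1 → ((p6 ∧ p1) → p4)) ∨ p3) ∧ p4) → ¬(p5 ∨ (p3 ∧ (¬(p4 → p3) ∨ p6))) = F → T = T
(p5 → p4) ∧ (¬(((p1 → ((p6 ∧ p1) → p4)) ∨ p3) ∧ p4) → ¬(p5 ∨ (p3 ∧ (¬(p4 → p3) ∨ p6)))) = T ∧ T = T
p1 → p3 = F → T = T
((p5 → p4) ∧ (¬(((p1 → ((p6 ∧ p1) → p4)) ∨ p3) ∧ p4) → ¬(p5 ∨ (p3 ∧ (¬(p4 → p3) ∨ p6))))) ∧ (p1 → p3) = T ∧ T = T
¬(((p5 → p4) ∧ (¬(((p1 → ((p6 ∧ p1) → p4)) ∨ p3) ∧ p4) → ¬(p5 ∨ (p3 ∧ (¬(p4 → p3) ∨ p6))))) ∧ (p1 → p3)) = ¬T = F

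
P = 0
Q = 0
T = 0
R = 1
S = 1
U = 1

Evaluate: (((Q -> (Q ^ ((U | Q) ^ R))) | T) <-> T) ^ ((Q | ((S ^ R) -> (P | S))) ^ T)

U | Q = 1 | 0 = 1
(U | Q) ^ R = 1 ^ 1 = 0
Q ^ ((U | Q) ^ R) = 0 ^ 0 = 0
Q -> (Q ^ ((U | Q) ^ R)) = 0 -> 0 = 1
(Q -> (Q ^ ((U | Q) ^ R))) | T = 1 | 0 = 1
((Q -> (Q ^ ((U | Q) ^ R))) | T) <-> T = 1 <-> 0 = 0
S ^ R = 1 ^ 1 = 0
P | S = 0 | 1 = 1
(S ^ R) -> (P | S) = 0 -> 1 = 1
Q | ((S ^ R) -> (P | S)) = 0 | 1 = 1
(Q | ((S ^ R) -> (P | S))) ^ T = 1 ^ 0 = 1
(((Q -> (Q ^ ((U | Q) ^ R))) | T) <-> T) ^ ((Q | ((S ^ R) -> (P | S))) ^ T) = 0 ^ 1 = 1

1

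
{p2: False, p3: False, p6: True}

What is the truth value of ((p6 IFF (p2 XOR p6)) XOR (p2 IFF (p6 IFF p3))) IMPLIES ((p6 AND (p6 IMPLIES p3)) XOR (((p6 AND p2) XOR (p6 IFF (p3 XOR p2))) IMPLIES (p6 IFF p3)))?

True

p2 XOR p6 = False XOR True = True
p6 IFF (p2 XOR p6) = True IFF True = True
p6 IFF p3 = True IFF False = False
p2 IFF (p6 IFF p3) = False IFF False = True
(p6 IFF (p2 XOR p6)) XOR (p2 IFF (p6 IFF p3)) = True XOR True = False
p6 IMPLIES p3 = True IMPLIES False = False
p6 AND (p6 IMPLIES p3) = True AND False = False
p6 AND p2 = True AND False = False
p3 XOR p2 = False XOR False = False
p6 IFF (p3 XOR p2) = True IFF False = False
(p6 AND p2) XOR (p6 IFF (p3 XOR p2)) = False XOR False = False
p6 IFF p3 = True IFF False = False
((p6 AND p2) XOR (p6 IFF (p3 XOR p2))) IMPLIES (p6 IFF p3) = False IMPLIES False = True
(p6 AND (p6 IMPLIES p3)) XOR (((p6 AND p2) XOR (p6 IFF (p3 XOR p2))) IMPLIES (p6 IFF p3)) = False XOR True = True
((p6 IFF (p2 XOR p6)) XOR (p2 IFF (p6 IFF p3))) IMPLIES ((p6 AND (p6 IMPLIES p3)) XOR (((p6 AND p2) XOR (p6 IFF (p3 XOR p2))) IMPLIES (p6 IFF p3))) = False IMPLIES True = True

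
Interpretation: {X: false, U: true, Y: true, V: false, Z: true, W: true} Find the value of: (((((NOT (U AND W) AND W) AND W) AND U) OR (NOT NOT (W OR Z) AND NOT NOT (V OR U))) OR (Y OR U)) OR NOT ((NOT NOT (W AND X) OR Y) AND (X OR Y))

U AND W = true AND true = true
NOT (U AND W) = NOT true = false
NOT (U AND W) AND W = false AND true = false
(NOT (U AND W) AND W) AND W = false AND true = false
((NOT (U AND W) AND W) AND W) AND U = false AND true = false
W OR Z = true OR true = true
NOT (W OR Z) = NOT true = false
NOT NOT (W OR Z) = NOT false = true
V OR U = false OR true = true
NOT (V OR U) = NOT true = false
NOT NOT (V OR U) = NOT false = true
NOT NOT (W OR Z) AND NOT NOT (V OR U) = true AND true = true
(((NOT (U AND W) AND W) AND W) AND U) OR (NOT NOT (W OR Z) AND NOT NOT (V OR U)) = false OR true = true
Y OR U = true OR true = true
((((NOT (U AND W) AND W) AND W) AND U) OR (NOT NOT (W OR Z) AND NOT NOT (V OR U))) OR (Y OR U) = true OR true = true
W AND X = true AND false = false
NOT (W AND X) = NOT false = true
NOT NOT (W AND X) = NOT true = false
NOT NOT (W AND X) OR Y = false OR true = true
X OR Y = false OR true = true
(NOT NOT (W AND X) OR Y) AND (X OR Y) = true AND true = true
NOT ((NOT NOT (W AND X) OR Y) AND (X OR Y)) = NOT true = false
(((((NOT (U AND W) AND W) AND W) AND U) OR (NOT NOT (W OR Z) AND NOT NOT (V OR U))) OR (Y OR U)) OR NOT ((NOT NOT (W AND X) OR Y) AND (X OR Y)) = true OR false = true

true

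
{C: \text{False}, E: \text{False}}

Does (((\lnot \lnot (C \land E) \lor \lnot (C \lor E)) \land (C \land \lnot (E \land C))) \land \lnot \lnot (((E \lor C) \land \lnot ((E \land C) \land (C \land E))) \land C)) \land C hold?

Substituting C=\text{False}, E=\text{False}:
C \land E = \text{False} \land \text{False} = \text{False}
\lnot (C \land E) = \lnot \text{False} = \text{True}
\lnot \lnot (C \land E) = \lnot \text{True} = \text{False}
C \lor E = \text{False} \lor \text{False} = \text{False}
\lnot (C \lor E) = \lnot \text{False} = \text{True}
\lnot \lnot (C \land E) \lor \lnot (C \lor E) = \text{False} \lor \text{True} = \text{True}
E \land C = \text{False} \land \text{False} = \text{False}
\lnot (E \land C) = \lnot \text{False} = \text{True}
C \land \lnot (E \land C) = \text{False} \land \text{True} = \text{False}
(\lnot \lnot (C \land E) \lor \lnot (C \lor E)) \land (C \land \lnot (E \land C)) = \text{True} \land \text{False} = \text{False}
E \lor C = \text{False} \lor \text{False} = \text{False}
E \land C = \text{False} \land \text{False} = \text{False}
C \land E = \text{False} \land \text{False} = \text{False}
(E \land C) \land (C \land E) = \text{False} \land \text{False} = \text{False}
\lnot ((E \land C) \land (C \land E)) = \lnot \text{False} = \text{True}
(E \lor C) \land \lnot ((E \land C) \land (C \land E)) = \text{False} \land \text{True} = \text{False}
((E \lor C) \land \lnot ((E \land C) \land (C \land E))) \land C = \text{False} \land \text{False} = \text{False}
\lnot (((E \lor C) \land \lnot ((E \land C) \land (C \land E))) \land C) = \lnot \text{False} = \text{True}
\lnot \lnot (((E \lor C) \land \lnot ((E \land C) \land (C \land E))) \land C) = \lnot \text{True} = \text{False}
((\lnot \lnot (C \land E) \lor \lnot (C \lor E)) \land (C \land \lnot (E \land C))) \land \lnot \lnot (((E \lor C) \land \lnot ((E \land C) \land (C \land E))) \land C) = \text{False} \land \text{False} = \text{False}
(((\lnot \lnot (C \land E) \lor \lnot (C \lor E)) \land (C \land \lnot (E \land C))) \land \lnot \lnot (((E \lor C) \land \lnot ((E \land C) \land (C \land E))) \land C)) \land C = \text{False} \land \text{False} = \text{False}

\text{False}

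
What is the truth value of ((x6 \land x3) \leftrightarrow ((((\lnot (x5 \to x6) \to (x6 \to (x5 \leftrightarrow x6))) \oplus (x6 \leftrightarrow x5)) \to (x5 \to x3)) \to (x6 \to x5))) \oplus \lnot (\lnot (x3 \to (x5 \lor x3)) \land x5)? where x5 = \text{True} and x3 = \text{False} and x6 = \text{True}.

\text{True}

Substituting x5=\text{True}, x3=\text{False}, x6=\text{True}:
x6 \land x3 = \text{True} \land \text{False} = \text{False}
x5 \to x6 = \text{True} \to \text{True} = \text{True}
\lnot (x5 \to x6) = \lnot \text{True} = \text{False}
x5 \leftrightarrow x6 = \text{True} \leftrightarrow \text{True} = \text{True}
x6 \to (x5 \leftrightarrow x6) = \text{True} \to \text{True} = \text{True}
\lnot (x5 \to x6) \to (x6 \to (x5 \leftrightarrow x6)) = \text{False} \to \text{True} = \text{True}
x6 \leftrightarrow x5 = \text{True} \leftrightarrow \text{True} = \text{True}
(\lnot (x5 \to x6) \to (x6 \to (x5 \leftrightarrow x6))) \oplus (x6 \leftrightarrow x5) = \text{True} \oplus \text{True} = \text{False}
x5 \to x3 = \text{True} \to \text{False} = \text{False}
((\lnot (x5 \to x6) \to (x6 \to (x5 \leftrightarrow x6))) \oplus (x6 \leftrightarrow x5)) \to (x5 \to x3) = \text{False} \to \text{False} = \text{True}
x6 \to x5 = \text{True} \to \text{True} = \text{True}
(((\lnot (x5 \to x6) \to (x6 \to (x5 \leftrightarrow x6))) \oplus (x6 \leftrightarrow x5)) \to (x5 \to x3)) \to (x6 \to x5) = \text{True} \to \text{True} = \text{True}
(x6 \land x3) \leftrightarrow ((((\lnot (x5 \to x6) \to (x6 \to (x5 \leftrightarrow x6))) \oplus (x6 \leftrightarrow x5)) \to (x5 \to x3)) \to (x6 \to x5)) = \text{False} \leftrightarrow \text{True} = \text{False}
x5 \lor x3 = \text{True} \lor \text{False} = \text{True}
x3 \to (x5 \lor x3) = \text{False} \to \text{True} = \text{True}
\lnot (x3 \to (x5 \lor x3)) = \lnot \text{True} = \text{False}
\lnot (x3 \to (x5 \lor x3)) \land x5 = \text{False} \land \text{True} = \text{False}
\lnot (\lnot (x3 \to (x5 \lor x3)) \land x5) = \lnot \text{False} = \text{True}
((x6 \land x3) \leftrightarrow ((((\lnot (x5 \to x6) \to (x6 \to (x5 \leftrightarrow x6))) \oplus (x6 \leftrightarrow x5)) \to (x5 \to x3)) \to (x6 \to x5))) \oplus \lnot (\lnot (x3 \to (x5 \lor x3)) \land x5) = \text{False} \oplus \text{True} = \text{True}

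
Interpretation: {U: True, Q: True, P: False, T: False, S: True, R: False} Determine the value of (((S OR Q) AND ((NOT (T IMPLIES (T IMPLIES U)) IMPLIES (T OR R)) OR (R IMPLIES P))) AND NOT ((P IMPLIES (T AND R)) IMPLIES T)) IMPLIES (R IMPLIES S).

S OR Q = True OR True = True
T IMPLIES U = False IMPLIES True = True
T IMPLIES (T IMPLIES U) = False IMPLIES True = True
NOT (T IMPLIES (T IMPLIES U)) = NOT True = False
T OR R = False OR False = False
NOT (T IMPLIES (T IMPLIES U)) IMPLIES (T OR R) = False IMPLIES False = True
R IMPLIES P = False IMPLIES False = True
(NOT (T IMPLIES (T IMPLIES U)) IMPLIES (T OR R)) OR (R IMPLIES P) = True OR True = True
(S OR Q) AND ((NOT (T IMPLIES (T IMPLIES U)) IMPLIES (T OR R)) OR (R IMPLIES P)) = True AND True = True
T AND R = False AND False = False
P IMPLIES (T AND R) = False IMPLIES False = True
(P IMPLIES (T AND R)) IMPLIES T = True IMPLIES False = False
NOT ((P IMPLIES (T AND R)) IMPLIES T) = NOT False = True
((S OR Q) AND ((NOT (T IMPLIES (T IMPLIES U)) IMPLIES (T OR R)) OR (R IMPLIES P))) AND NOT ((P IMPLIES (T AND R)) IMPLIES T) = True AND True = True
R IMPLIES S = False IMPLIES True = True
(((S OR Q) AND ((NOT (T IMPLIES (T IMPLIES U)) IMPLIES (T OR R)) OR (R IMPLIES P))) AND NOT ((P IMPLIES (T AND R)) IMPLIES T)) IMPLIES (R IMPLIES S) = True IMPLIES True = True

True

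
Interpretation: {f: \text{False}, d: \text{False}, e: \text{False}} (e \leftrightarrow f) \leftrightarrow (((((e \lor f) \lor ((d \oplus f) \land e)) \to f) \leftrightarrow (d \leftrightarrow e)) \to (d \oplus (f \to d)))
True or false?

\text{True}

e \leftrightarrow f = \text{False} \leftrightarrow \text{False} = \text{True}
e \lor f = \text{False} \lor \text{False} = \text{False}
d \oplus f = \text{False} \oplus \text{False} = \text{False}
(d \oplus f) \land e = \text{False} \land \text{False} = \text{False}
(e \lor f) \lor ((d \oplus f) \land e) = \text{False} \lor \text{False} = \text{False}
((e \lor f) \lor ((d \oplus f) \land e)) \to f = \text{False} \to \text{False} = \text{True}
d \leftrightarrow e = \text{False} \leftrightarrow \text{False} = \text{True}
(((e \lor f) \lor ((d \oplus f) \land e)) \to f) \leftrightarrow (d \leftrightarrow e) = \text{True} \leftrightarrow \text{True} = \text{True}
f \to d = \text{False} \to \text{False} = \text{True}
d \oplus (f \to d) = \text{False} \oplus \text{True} = \text{True}
((((e \lor f) \lor ((d \oplus f) \land e)) \to f) \leftrightarrow (d \leftrightarrow e)) \to (d \oplus (f \to d)) = \text{True} \to \text{True} = \text{True}
(e \leftrightarrow f) \leftrightarrow (((((e \lor f) \lor ((d \oplus f) \land e)) \to f) \leftrightarrow (d \leftrightarrow e)) \to (d \oplus (f \to d))) = \text{True} \leftrightarrow \text{True} = \text{True}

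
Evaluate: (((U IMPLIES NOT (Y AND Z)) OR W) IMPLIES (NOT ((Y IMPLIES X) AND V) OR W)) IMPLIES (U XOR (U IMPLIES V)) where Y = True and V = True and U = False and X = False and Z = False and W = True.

True

Y AND Z = True AND False = False
NOT (Y AND Z) = NOT False = True
U IMPLIES NOT (Y AND Z) = False IMPLIES True = True
(U IMPLIES NOT (Y AND Z)) OR W = True OR True = True
Y IMPLIES X = True IMPLIES False = False
(Y IMPLIES X) AND V = False AND True = False
NOT ((Y IMPLIES X) AND V) = NOT False = True
NOT ((Y IMPLIES X) AND V) OR W = True OR True = True
((U IMPLIES NOT (Y AND Z)) OR W) IMPLIES (NOT ((Y IMPLIES X) AND V) OR W) = True IMPLIES True = True
U IMPLIES V = False IMPLIES True = True
U XOR (U IMPLIES V) = False XOR True = True
(((U IMPLIES NOT (Y AND Z)) OR W) IMPLIES (NOT ((Y IMPLIES X) AND V) OR W)) IMPLIES (U XOR (U IMPLIES V)) = True IMPLIES True = True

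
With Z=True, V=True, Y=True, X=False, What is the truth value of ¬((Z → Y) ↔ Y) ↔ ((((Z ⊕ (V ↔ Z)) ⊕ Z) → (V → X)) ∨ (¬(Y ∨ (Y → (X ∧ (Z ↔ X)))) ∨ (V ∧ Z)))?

False

Substituting Z=True, V=True, Y=True, X=False:
Z → Y = True → True = True
(Z → Y) ↔ Y = True ↔ True = True
¬((Z → Y) ↔ Y) = ¬True = False
V ↔ Z = True ↔ True = True
Z ⊕ (V ↔ Z) = True ⊕ True = False
(Z ⊕ (V ↔ Z)) ⊕ Z = False ⊕ True = True
V → X = True → False = False
((Z ⊕ (V ↔ Z)) ⊕ Z) → (V → X) = True → False = False
Z ↔ X = True ↔ False = False
X ∧ (Z ↔ X) = False ∧ False = False
Y → (X ∧ (Z ↔ X)) = True → False = False
Y ∨ (Y → (X ∧ (Z ↔ X))) = True ∨ False = True
¬(Y ∨ (Y → (X ∧ (Z ↔ X)))) = ¬True = False
V ∧ Z = True ∧ True = True
¬(Y ∨ (Y → (X ∧ (Z ↔ X)))) ∨ (V ∧ Z) = False ∨ True = True
(((Z ⊕ (V ↔ Z)) ⊕ Z) → (V → X)) ∨ (¬(Y ∨ (Y → (X ∧ (Z ↔ X)))) ∨ (V ∧ Z)) = False ∨ True = True
¬((Z → Y) ↔ Y) ↔ ((((Z ⊕ (V ↔ Z)) ⊕ Z) → (V → X)) ∨ (¬(Y ∨ (Y → (X ∧ (Z ↔ X)))) ∨ (V ∧ Z))) = False ↔ True = False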